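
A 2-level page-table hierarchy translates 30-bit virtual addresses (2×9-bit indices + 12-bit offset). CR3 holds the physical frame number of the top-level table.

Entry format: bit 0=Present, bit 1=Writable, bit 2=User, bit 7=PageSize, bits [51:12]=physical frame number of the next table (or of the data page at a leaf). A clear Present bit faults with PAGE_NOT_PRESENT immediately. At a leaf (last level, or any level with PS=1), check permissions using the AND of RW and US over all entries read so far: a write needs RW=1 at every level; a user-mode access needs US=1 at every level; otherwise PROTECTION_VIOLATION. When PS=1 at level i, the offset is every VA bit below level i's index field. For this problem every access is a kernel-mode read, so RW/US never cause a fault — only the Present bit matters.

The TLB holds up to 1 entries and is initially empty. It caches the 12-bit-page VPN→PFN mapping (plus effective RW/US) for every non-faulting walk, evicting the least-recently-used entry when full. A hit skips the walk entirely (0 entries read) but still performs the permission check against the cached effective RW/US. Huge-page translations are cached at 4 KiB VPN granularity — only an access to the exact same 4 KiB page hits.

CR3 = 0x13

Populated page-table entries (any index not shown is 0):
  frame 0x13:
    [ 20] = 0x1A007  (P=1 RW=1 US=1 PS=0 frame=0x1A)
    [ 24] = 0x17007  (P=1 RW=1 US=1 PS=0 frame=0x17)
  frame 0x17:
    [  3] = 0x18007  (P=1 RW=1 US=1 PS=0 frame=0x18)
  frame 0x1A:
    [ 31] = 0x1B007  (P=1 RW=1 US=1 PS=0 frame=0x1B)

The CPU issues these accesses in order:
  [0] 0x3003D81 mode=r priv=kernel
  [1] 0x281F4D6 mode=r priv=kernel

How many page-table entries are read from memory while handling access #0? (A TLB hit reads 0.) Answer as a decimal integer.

Per-access translation:
#0 VA=0x3003D81 (r,kernel):
  [0] read 0x13 idx=24: raw=0x17007 flags P=1 W=1 U=1 S=0
  [1] read 0x17 idx=3: raw=0x18007 flags P=1 W=1 U=1 S=0
  ✓ 0x18D81  — 2 lookups
#1 VA=0x281F4D6 (r,kernel):
  [0] read 0x13 idx=20: raw=0x1A007 flags P=1 W=1 U=1 S=0
  [1] read 0x1A idx=31: raw=0x1B007 flags P=1 W=1 U=1 S=0
  ✓ 0x1B4D6  — 2 lookups

Entries read for #0: 2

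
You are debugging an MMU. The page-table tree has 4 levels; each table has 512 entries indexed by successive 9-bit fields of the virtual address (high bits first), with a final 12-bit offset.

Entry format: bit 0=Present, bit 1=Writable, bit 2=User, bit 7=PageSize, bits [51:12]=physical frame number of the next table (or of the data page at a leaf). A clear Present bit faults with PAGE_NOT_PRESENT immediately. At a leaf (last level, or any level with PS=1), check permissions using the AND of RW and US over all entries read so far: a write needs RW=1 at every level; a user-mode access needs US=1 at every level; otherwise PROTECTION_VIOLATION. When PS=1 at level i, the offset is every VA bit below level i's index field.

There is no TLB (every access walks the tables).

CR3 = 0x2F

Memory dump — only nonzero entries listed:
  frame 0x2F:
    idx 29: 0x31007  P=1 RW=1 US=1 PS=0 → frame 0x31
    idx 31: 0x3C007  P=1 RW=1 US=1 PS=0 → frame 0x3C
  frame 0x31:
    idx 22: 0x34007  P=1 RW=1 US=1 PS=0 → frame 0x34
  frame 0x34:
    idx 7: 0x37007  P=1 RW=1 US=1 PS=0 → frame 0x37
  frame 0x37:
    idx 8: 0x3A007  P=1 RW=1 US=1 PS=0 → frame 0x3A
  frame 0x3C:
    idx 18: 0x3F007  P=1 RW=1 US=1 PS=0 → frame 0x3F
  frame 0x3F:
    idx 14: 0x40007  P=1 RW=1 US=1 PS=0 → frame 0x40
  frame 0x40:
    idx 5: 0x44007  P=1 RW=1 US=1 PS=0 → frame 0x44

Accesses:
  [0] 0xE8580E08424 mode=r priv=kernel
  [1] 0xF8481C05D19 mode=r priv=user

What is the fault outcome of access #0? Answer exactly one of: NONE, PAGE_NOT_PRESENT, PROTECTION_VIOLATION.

Per-access translation:
#0 VA=0xE8580E08424 (r,kernel):
  [0] read 0x2F idx=29: raw=0x31007 flags P=1 W=1 U=1 S=0
  [1] read 0x31 idx=22: raw=0x34007 flags P=1 W=1 U=1 S=0
  [2] read 0x34 idx=7: raw=0x37007 flags P=1 W=1 U=1 S=0
  [3] read 0x37 idx=8: raw=0x3A007 flags P=1 W=1 U=1 S=0
  ✓ 0x3A424  — 4 lookups
#1 VA=0xF8481C05D19 (r,user):
  [0] read 0x2F idx=31: raw=0x3C007 flags P=1 W=1 U=1 S=0
  [1] read 0x3C idx=18: raw=0x3F007 flags P=1 W=1 U=1 S=0
  [2] read 0x3F idx=14: raw=0x40007 flags P=1 W=1 U=1 S=0
  [3] read 0x40 idx=5: raw=0x44007 flags P=1 W=1 U=1 S=0
  ✓ 0x44D19  — 4 lookups

Access #0 fault: NONE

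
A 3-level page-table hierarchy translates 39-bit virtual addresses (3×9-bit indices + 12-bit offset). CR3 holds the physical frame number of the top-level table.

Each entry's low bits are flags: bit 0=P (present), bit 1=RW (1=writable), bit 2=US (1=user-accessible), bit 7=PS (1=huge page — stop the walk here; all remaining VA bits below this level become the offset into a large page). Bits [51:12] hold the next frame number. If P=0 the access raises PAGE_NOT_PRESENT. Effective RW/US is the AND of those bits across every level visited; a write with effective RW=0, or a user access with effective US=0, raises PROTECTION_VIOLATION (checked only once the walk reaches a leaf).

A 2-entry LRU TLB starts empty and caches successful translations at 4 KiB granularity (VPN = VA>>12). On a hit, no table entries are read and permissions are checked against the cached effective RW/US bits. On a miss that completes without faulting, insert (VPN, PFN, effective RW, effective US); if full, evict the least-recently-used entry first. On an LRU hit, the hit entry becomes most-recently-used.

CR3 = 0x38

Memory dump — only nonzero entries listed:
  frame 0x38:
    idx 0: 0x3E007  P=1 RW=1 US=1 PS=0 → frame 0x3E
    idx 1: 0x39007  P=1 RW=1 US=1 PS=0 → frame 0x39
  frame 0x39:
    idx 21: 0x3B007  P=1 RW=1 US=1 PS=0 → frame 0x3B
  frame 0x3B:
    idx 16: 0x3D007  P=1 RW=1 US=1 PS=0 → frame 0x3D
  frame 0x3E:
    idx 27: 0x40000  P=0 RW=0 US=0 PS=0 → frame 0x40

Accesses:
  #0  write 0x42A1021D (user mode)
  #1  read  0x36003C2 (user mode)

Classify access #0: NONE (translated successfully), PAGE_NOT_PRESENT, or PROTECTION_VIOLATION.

Walk each access:
#0 VA=0x42A1021D (w,user):
  lvl0: tbl 0x38, slot 1 ⇒ 0x39007 (P1/RW1/US1/PS0)
  lvl1: tbl 0x39, slot 21 ⇒ 0x3B007 (P1/RW1/US1/PS0)
  lvl2: tbl 0x3B, slot 16 ⇒ 0x3D007 (P1/RW1/US1/PS0)
  → PA=0x3D21D  (3 entries read)
#1 VA=0x36003C2 (r,user):
  lvl0: tbl 0x38, slot 0 ⇒ 0x3E007 (P1/RW1/US1/PS0)
  lvl1: tbl 0x3E, slot 27 ⇒ 0x40000 (P0/RW0/US0/PS0)
  ✗ PAGE_NOT_PRESENT  [2 reads]

Access #0 fault: NONE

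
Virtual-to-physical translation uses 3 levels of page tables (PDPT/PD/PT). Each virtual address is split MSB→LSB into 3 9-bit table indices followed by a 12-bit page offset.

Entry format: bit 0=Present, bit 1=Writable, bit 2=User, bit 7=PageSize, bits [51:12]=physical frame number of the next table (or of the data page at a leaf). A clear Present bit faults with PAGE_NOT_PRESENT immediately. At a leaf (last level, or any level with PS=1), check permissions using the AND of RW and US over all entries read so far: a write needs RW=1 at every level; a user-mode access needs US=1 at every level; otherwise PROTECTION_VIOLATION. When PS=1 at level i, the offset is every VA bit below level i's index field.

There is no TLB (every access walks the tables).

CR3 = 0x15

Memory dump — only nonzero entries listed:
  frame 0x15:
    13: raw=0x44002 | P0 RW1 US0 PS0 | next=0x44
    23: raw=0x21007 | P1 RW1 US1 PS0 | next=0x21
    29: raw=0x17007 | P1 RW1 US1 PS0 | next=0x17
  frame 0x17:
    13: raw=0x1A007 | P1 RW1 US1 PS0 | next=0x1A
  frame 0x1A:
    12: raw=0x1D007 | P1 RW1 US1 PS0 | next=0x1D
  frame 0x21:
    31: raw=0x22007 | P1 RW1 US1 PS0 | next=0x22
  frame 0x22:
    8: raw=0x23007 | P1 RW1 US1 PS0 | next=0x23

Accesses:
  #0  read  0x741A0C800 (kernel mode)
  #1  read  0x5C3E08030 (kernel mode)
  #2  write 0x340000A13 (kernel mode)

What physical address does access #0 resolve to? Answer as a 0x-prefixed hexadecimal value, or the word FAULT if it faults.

Per-access translation:
#0 VA=0x741A0C800 (r,kernel):
  [0] read 0x15 idx=29: raw=0x17007 flags P=1 W=1 U=1 S=0
  [1] read 0x17 idx=13: raw=0x1A007 flags P=1 W=1 U=1 S=0
  [2] read 0x1A idx=12: raw=0x1D007 flags P=1 W=1 U=1 S=0
  → PA=0x1D800  (3 entries read)
#1 VA=0x5C3E08030 (r,kernel):
  [0] read 0x15 idx=23: raw=0x21007 flags P=1 W=1 U=1 S=0
  [1] read 0x21 idx=31: raw=0x22007 flags P=1 W=1 U=1 S=0
  [2] read 0x22 idx=8: raw=0x23007 flags P=1 W=1 U=1 S=0
  → PA=0x23030  (3 entries read)
#2 VA=0x340000A13 (w,kernel):
  [0] read 0x15 idx=13: raw=0x44002 flags P=0 W=1 U=0 S=0
  ✗ PAGE_NOT_PRESENT  [1 reads]

Access #0 PA: 0x1D800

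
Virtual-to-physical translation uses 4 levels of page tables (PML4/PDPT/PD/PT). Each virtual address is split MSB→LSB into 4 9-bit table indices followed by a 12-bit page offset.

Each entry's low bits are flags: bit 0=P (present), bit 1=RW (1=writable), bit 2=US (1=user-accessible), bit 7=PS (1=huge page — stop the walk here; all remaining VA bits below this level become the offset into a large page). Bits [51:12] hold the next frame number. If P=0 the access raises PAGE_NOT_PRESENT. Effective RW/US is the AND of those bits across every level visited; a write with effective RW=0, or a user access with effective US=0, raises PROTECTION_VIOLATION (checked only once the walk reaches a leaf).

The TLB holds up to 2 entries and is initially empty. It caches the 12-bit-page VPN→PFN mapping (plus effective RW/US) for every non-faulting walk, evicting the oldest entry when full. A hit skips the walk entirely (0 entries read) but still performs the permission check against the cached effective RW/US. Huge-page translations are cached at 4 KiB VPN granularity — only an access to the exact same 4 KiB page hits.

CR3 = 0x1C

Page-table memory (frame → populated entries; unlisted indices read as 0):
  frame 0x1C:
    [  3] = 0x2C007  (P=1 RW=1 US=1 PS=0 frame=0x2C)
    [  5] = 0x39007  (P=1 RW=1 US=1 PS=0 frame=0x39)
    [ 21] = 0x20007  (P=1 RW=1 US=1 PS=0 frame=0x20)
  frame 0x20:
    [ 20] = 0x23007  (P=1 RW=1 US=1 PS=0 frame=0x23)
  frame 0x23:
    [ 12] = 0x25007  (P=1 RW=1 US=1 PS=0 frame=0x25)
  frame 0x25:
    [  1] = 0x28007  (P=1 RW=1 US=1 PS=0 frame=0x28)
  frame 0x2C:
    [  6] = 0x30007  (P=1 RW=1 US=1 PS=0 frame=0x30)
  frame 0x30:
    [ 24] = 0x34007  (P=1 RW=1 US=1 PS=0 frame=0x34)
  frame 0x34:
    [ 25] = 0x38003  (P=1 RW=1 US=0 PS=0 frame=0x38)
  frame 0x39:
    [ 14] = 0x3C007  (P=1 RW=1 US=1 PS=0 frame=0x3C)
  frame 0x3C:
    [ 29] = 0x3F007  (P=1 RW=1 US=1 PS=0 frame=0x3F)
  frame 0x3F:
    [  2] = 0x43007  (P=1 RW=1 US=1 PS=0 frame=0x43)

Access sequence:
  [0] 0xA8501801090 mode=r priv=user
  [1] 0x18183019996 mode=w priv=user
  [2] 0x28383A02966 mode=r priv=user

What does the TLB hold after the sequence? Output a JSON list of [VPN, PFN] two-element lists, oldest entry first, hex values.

Walk each access:
#0 VA=0xA8501801090 (r,user):
  L0: frame=0x1C idx=21 entry=0x20007 [P=1 RW=1 US=1 PS=0]
  L1: frame=0x20 idx=20 entry=0x23007 [P=1 RW=1 US=1 PS=0]
  L2: frame=0x23 idx=12 entry=0x25007 [P=1 RW=1 US=1 PS=0]
  L3: frame=0x25 idx=1 entry=0x28007 [P=1 RW=1 US=1 PS=0]
  → PA=0x28090  (4 entries read)
#1 VA=0x18183019996 (w,user):
  L0: frame=0x1C idx=3 entry=0x2C007 [P=1 RW=1 US=1 PS=0]
  L1: frame=0x2C idx=6 entry=0x30007 [P=1 RW=1 US=1 PS=0]
  L2: frame=0x30 idx=24 entry=0x34007 [P=1 RW=1 US=1 PS=0]
  L3: frame=0x34 idx=25 entry=0x38003 [P=1 RW=1 US=0 PS=0]
  ⇒ fault: PROTECTION_VIOLATION  — 4 lookups
#2 VA=0x28383A02966 (r,user):
  L0: frame=0x1C idx=5 entry=0x39007 [P=1 RW=1 US=1 PS=0]
  L1: frame=0x39 idx=14 entry=0x3C007 [P=1 RW=1 US=1 PS=0]
  L2: frame=0x3C idx=29 entry=0x3F007 [P=1 RW=1 US=1 PS=0]
  L3: frame=0x3F idx=2 entry=0x43007 [P=1 RW=1 US=1 PS=0]
  → PA=0x43966  (4 entries read)

TLB: [["0xA8501801", "0x28"], ["0x28383A02", "0x43"]]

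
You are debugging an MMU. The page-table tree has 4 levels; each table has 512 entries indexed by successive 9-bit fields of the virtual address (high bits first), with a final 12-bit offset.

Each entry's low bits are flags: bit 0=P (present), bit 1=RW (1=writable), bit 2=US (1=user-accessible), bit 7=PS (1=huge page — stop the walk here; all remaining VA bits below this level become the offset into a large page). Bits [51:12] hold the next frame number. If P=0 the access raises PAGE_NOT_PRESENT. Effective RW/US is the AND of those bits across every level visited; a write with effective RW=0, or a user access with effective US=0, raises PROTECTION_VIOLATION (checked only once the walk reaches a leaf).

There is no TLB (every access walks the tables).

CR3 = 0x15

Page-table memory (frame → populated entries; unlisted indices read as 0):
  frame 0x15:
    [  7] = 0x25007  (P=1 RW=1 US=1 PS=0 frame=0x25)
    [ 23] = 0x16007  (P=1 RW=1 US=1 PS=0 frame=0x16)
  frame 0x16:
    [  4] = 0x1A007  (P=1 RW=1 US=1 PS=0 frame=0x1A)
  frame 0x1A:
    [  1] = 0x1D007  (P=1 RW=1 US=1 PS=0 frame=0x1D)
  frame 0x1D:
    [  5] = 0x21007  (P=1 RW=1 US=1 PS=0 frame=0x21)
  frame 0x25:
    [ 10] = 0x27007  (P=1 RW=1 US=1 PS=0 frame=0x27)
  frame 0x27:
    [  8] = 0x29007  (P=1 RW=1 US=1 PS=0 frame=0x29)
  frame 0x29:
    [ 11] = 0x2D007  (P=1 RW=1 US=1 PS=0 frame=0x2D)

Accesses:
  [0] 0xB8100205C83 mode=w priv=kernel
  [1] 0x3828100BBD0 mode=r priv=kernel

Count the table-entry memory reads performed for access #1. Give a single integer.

Per-access translation:
#0 VA=0xB8100205C83 (w,kernel):
  lvl0: tbl 0x15, slot 23 ⇒ 0x16007 (P1/RW1/US1/PS0)
  lvl1: tbl 0x16, slot 4 ⇒ 0x1A007 (P1/RW1/US1/PS0)
  lvl2: tbl 0x1A, slot 1 ⇒ 0x1D007 (P1/RW1/US1/PS0)
  lvl3: tbl 0x1D, slot 5 ⇒ 0x21007 (P1/RW1/US1/PS0)
  → PA=0x21C83  (4 entries read)
#1 VA=0x3828100BBD0 (r,kernel):
  lvl0: tbl 0x15, slot 7 ⇒ 0x25007 (P1/RW1/US1/PS0)
  lvl1: tbl 0x25, slot 10 ⇒ 0x27007 (P1/RW1/US1/PS0)
  lvl2: tbl 0x27, slot 8 ⇒ 0x29007 (P1/RW1/US1/PS0)
  lvl3: tbl 0x29, slot 11 ⇒ 0x2D007 (P1/RW1/US1/PS0)
  → PA=0x2DBD0  (4 entries read)

Entries read for #1: 4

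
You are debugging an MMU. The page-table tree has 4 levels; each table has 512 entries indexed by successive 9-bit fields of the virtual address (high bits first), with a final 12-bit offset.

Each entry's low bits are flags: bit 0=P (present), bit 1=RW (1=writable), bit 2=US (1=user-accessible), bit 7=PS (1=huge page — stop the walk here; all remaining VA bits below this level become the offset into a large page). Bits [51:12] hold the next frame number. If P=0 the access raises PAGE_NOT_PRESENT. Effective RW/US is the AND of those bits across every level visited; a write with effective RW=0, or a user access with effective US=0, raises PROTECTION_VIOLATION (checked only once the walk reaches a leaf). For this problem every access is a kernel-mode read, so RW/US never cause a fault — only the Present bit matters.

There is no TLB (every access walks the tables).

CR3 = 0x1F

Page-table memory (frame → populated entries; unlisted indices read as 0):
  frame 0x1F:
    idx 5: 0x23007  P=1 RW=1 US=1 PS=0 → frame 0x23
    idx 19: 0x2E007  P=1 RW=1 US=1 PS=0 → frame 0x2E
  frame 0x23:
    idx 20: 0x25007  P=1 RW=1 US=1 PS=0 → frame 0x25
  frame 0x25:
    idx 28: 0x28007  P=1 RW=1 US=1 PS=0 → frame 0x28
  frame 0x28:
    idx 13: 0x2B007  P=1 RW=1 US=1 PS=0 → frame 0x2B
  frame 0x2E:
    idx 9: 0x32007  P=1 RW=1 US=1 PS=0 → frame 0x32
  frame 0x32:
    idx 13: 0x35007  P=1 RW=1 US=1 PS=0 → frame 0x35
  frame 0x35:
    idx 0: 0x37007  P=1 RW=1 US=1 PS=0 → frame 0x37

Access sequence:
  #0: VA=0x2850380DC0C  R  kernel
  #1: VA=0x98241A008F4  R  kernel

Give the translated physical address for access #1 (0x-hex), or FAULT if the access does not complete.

Walk each access:
#0 VA=0x2850380DC0C (r,kernel):
  [0] read 0x1F idx=5: raw=0x23007 flags P=1 W=1 U=1 S=0
  [1] read 0x23 idx=20: raw=0x25007 flags P=1 W=1 U=1 S=0
  [2] read 0x25 idx=28: raw=0x28007 flags P=1 W=1 U=1 S=0
  [3] read 0x28 idx=13: raw=0x2B007 flags P=1 W=1 U=1 S=0
  ✓ 0x2BC0C  — 4 lookups
#1 VA=0x98241A008F4 (r,kernel):
  [0] read 0x1F idx=19: raw=0x2E007 flags P=1 W=1 U=1 S=0
  [1] read 0x2E idx=9: raw=0x32007 flags P=1 W=1 U=1 S=0
  [2] read 0x32 idx=13: raw=0x35007 flags P=1 W=1 U=1 S=0
  [3] read 0x35 idx=0: raw=0x37007 flags P=1 W=1 U=1 S=0
  ✓ 0x378F4  — 4 lookups

Access #1 PA: 0x378F4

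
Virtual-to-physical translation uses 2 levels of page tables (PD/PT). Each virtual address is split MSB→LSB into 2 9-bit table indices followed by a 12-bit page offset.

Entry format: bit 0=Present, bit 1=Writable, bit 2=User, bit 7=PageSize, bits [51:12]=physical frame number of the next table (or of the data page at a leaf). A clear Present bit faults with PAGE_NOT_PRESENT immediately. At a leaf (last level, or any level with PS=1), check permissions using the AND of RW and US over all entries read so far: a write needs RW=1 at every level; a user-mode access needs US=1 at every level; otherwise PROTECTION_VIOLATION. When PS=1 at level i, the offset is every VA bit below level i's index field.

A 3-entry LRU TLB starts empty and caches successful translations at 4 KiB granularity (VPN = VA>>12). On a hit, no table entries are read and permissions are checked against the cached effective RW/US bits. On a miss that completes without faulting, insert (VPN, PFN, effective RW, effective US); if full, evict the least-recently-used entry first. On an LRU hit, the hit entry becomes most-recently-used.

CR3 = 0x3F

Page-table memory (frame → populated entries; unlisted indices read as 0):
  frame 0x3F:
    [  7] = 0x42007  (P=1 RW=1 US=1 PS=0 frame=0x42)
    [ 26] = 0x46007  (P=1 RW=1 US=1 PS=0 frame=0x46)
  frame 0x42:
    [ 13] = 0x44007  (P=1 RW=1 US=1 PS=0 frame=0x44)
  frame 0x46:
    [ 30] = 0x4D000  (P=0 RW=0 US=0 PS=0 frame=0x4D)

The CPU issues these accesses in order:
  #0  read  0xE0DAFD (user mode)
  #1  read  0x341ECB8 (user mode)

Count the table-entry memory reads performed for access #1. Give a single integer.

Trace:
#0 VA=0xE0DAFD (r,user):
  [0] read 0x3F idx=7: raw=0x42007 flags P=1 W=1 U=1 S=0
  [1] read 0x42 idx=13: raw=0x44007 flags P=1 W=1 U=1 S=0
  ✓ 0x44AFD  — 2 lookups
#1 VA=0x341ECB8 (r,user):
  [0] read 0x3F idx=26: raw=0x46007 flags P=1 W=1 U=1 S=0
  [1] read 0x46 idx=30: raw=0x4D000 flags P=0 W=0 U=0 S=0
  ⇒ fault: PAGE_NOT_PRESENT  — 2 lookups

Entries read for #1: 2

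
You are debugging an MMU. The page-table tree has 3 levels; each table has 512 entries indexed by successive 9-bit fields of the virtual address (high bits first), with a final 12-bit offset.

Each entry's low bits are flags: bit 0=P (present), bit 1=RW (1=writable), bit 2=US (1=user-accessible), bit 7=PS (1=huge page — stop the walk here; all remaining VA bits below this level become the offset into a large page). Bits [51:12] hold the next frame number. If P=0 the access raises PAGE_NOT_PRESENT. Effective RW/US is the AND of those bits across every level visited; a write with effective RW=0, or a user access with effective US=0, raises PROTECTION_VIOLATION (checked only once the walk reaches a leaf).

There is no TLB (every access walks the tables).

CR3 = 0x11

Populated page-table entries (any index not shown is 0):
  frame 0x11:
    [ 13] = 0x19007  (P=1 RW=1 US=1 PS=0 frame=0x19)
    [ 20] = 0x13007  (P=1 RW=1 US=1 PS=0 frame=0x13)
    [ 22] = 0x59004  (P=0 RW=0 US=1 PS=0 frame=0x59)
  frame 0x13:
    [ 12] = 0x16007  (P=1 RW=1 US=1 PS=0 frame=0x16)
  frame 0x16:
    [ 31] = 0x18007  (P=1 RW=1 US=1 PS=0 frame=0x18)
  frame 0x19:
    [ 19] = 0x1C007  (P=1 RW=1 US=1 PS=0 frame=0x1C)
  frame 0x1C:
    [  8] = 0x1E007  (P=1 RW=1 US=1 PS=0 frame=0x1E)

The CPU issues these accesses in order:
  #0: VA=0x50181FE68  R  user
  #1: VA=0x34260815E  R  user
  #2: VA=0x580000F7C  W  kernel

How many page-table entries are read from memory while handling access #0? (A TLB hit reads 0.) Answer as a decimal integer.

Per-access translation:
#0 VA=0x50181FE68 (r,user):
  L0: frame=0x11 idx=20 entry=0x13007 [P=1 RW=1 US=1 PS=0]
  L1: frame=0x13 idx=12 entry=0x16007 [P=1 RW=1 US=1 PS=0]
  L2: frame=0x16 idx=31 entry=0x18007 [P=1 RW=1 US=1 PS=0]
  → PA=0x18E68  (3 entries read)
#1 VA=0x34260815E (r,user):
  L0: frame=0x11 idx=13 entry=0x19007 [P=1 RW=1 US=1 PS=0]
  L1: frame=0x19 idx=19 entry=0x1C007 [P=1 RW=1 US=1 PS=0]
  L2: frame=0x1C idx=8 entry=0x1E007 [P=1 RW=1 US=1 PS=0]
  → PA=0x1E15E  (3 entries read)
#2 VA=0x580000F7C (w,kernel):
  L0: frame=0x11 idx=22 entry=0x59004 [P=0 RW=0 US=1 PS=0]
  → PAGE_NOT_PRESENT  (1 entries read)

Entries read for #0: 3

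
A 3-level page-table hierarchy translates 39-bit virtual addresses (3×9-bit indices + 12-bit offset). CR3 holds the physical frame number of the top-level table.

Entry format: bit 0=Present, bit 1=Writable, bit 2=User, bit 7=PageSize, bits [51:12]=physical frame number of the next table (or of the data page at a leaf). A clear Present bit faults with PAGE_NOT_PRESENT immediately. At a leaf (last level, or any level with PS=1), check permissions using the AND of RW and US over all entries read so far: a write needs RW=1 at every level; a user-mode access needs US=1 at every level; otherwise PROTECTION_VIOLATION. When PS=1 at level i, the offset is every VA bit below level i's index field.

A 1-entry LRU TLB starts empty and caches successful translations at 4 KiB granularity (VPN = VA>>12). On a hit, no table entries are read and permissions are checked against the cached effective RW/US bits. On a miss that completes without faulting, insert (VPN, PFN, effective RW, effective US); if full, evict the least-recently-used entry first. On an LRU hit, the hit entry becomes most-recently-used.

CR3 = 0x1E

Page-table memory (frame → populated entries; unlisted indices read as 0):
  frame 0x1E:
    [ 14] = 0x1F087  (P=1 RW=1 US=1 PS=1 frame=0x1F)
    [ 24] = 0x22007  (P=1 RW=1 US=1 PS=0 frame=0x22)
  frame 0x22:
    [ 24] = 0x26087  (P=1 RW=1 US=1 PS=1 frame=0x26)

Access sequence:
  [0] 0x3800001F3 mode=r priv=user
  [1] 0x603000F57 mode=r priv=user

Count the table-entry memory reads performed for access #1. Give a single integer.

Walk each access:
#0 VA=0x3800001F3 (r,user):
  L0 @0x1E[14] → 0x1F087  P=1,RW=1,US=1,PS=1
  → PA=0x1F1F3 (huge @L0)  (1 entries read)
#1 VA=0x603000F57 (r,user):
  L0 @0x1E[24] → 0x22007  P=1,RW=1,US=1,PS=0
  L1 @0x22[24] → 0x26087  P=1,RW=1,US=1,PS=1
  → PA=0x26F57 (huge @L1)  (2 entries read)

Entries read for #1: 2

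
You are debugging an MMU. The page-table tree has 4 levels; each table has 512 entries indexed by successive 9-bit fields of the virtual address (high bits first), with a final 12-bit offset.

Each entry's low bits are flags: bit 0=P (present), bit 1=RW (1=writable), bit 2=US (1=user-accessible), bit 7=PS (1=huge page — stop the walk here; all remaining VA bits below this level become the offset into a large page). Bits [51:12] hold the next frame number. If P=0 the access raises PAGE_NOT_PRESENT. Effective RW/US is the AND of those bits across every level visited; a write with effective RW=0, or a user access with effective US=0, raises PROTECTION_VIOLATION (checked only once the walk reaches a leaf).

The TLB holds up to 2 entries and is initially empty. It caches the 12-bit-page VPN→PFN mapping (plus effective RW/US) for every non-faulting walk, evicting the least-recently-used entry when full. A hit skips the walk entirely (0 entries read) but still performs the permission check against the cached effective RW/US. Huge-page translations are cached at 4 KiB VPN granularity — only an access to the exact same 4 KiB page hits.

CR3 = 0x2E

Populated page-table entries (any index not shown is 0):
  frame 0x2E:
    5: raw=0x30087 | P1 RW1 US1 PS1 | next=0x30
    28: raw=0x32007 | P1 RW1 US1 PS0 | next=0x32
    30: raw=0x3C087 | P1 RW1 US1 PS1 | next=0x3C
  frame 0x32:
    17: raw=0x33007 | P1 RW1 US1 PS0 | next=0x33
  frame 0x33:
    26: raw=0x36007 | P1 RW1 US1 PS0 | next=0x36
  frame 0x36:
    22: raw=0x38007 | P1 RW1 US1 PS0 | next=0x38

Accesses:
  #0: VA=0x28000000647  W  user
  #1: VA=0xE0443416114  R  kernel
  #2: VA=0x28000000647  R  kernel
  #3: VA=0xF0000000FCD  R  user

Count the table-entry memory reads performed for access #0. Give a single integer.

Trace:
#0 VA=0x28000000647 (w,user):
  L0: frame=0x2E idx=5 entry=0x30087 [P=1 RW=1 US=1 PS=1]
  → PA=0x30647 (huge @L0)  (1 entries read)
#1 VA=0xE0443416114 (r,kernel):
  L0: frame=0x2E idx=28 entry=0x32007 [P=1 RW=1 US=1 PS=0]
  L1: frame=0x32 idx=17 entry=0x33007 [P=1 RW=1 US=1 PS=0]
  L2: frame=0x33 idx=26 entry=0x36007 [P=1 RW=1 US=1 PS=0]
  L3: frame=0x36 idx=22 entry=0x38007 [P=1 RW=1 US=1 PS=0]
  → PA=0x38114  (4 entries read)
#2 VA=0x28000000647 (r,kernel):
  TLB hit vpn=0x28000000 → PA=0x30647
#3 VA=0xF0000000FCD (r,user):
  L0: frame=0x2E idx=30 entry=0x3C087 [P=1 RW=1 US=1 PS=1]
  → PA=0x3CFCD (huge @L0)  (1 entries read)

Entries read for #0: 1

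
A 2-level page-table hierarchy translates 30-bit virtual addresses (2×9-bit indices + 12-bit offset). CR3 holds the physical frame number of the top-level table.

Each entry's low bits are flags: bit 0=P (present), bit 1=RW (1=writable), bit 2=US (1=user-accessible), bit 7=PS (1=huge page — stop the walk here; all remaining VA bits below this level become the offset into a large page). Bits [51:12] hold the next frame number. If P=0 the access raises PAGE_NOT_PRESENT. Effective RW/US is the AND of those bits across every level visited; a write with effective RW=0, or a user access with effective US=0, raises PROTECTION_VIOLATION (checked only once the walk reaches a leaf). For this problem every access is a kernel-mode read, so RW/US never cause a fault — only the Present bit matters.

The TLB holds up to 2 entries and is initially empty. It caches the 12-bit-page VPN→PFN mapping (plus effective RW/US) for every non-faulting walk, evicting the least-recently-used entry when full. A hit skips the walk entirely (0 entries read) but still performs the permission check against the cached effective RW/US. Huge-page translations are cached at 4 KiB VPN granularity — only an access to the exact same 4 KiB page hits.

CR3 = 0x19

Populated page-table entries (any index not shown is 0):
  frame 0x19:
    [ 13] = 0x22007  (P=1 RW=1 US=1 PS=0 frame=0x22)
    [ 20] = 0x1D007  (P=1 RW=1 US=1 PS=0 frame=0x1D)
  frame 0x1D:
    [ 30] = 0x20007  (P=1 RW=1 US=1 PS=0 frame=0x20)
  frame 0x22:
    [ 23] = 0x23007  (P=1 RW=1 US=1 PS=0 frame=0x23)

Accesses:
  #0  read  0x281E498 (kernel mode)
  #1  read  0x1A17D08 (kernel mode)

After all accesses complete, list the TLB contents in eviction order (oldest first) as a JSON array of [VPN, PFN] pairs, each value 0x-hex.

Walk each access:
#0 VA=0x281E498 (r,kernel):
  [0] read 0x19 idx=20: raw=0x1D007 flags P=1 W=1 U=1 S=0
  [1] read 0x1D idx=30: raw=0x20007 flags P=1 W=1 U=1 S=0
  ⇒ phys 0x20498  [2 reads]
#1 VA=0x1A17D08 (r,kernel):
  [0] read 0x19 idx=13: raw=0x22007 flags P=1 W=1 U=1 S=0
  [1] read 0x22 idx=23: raw=0x23007 flags P=1 W=1 U=1 S=0
  ⇒ phys 0x23D08  [2 reads]

TLB: [["0x281E", "0x20"], ["0x1A17", "0x23"]]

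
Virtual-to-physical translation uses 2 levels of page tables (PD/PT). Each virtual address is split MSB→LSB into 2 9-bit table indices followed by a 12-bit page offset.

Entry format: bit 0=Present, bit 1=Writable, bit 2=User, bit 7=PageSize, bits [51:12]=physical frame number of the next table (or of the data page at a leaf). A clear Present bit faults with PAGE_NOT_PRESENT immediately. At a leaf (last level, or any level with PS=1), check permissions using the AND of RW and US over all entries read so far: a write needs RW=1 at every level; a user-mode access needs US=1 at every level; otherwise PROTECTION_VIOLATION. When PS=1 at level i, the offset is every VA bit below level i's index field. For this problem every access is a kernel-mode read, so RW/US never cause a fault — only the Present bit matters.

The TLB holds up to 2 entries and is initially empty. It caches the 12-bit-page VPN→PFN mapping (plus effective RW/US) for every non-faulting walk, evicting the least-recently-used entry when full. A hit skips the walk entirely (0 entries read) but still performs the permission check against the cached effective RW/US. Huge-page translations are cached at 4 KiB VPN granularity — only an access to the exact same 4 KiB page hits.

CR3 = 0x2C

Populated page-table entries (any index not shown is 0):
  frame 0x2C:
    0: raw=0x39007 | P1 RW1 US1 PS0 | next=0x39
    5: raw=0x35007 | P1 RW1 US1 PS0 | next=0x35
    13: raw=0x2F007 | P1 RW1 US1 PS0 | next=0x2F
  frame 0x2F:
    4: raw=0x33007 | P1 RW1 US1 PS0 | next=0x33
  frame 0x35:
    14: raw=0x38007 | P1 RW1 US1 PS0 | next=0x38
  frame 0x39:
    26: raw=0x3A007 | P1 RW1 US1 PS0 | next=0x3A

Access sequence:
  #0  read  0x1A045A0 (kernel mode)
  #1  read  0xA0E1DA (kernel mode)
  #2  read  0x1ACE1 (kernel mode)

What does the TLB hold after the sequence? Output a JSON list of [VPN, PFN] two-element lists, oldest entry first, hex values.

Per-access translation:
#0 VA=0x1A045A0 (r,kernel):
  lvl0: tbl 0x2C, slot 13 ⇒ 0x2F007 (P1/RW1/US1/PS0)
  lvl1: tbl 0x2F, slot 4 ⇒ 0x33007 (P1/RW1/US1/PS0)
  ✓ 0x335A0  — 2 lookups
#1 VA=0xA0E1DA (r,kernel):
  lvl0: tbl 0x2C, slot 5 ⇒ 0x35007 (P1/RW1/US1/PS0)
  lvl1: tbl 0x35, slot 14 ⇒ 0x38007 (P1/RW1/US1/PS0)
  ✓ 0x381DA  — 2 lookups
#2 VA=0x1ACE1 (r,kernel):
  lvl0: tbl 0x2C, slot 0 ⇒ 0x39007 (P1/RW1/US1/PS0)
  lvl1: tbl 0x39, slot 26 ⇒ 0x3A007 (P1/RW1/US1/PS0)
  ✓ 0x3ACE1  — 2 lookups

TLB: [["0xA0E", "0x38"], ["0x1A", "0x3A"]]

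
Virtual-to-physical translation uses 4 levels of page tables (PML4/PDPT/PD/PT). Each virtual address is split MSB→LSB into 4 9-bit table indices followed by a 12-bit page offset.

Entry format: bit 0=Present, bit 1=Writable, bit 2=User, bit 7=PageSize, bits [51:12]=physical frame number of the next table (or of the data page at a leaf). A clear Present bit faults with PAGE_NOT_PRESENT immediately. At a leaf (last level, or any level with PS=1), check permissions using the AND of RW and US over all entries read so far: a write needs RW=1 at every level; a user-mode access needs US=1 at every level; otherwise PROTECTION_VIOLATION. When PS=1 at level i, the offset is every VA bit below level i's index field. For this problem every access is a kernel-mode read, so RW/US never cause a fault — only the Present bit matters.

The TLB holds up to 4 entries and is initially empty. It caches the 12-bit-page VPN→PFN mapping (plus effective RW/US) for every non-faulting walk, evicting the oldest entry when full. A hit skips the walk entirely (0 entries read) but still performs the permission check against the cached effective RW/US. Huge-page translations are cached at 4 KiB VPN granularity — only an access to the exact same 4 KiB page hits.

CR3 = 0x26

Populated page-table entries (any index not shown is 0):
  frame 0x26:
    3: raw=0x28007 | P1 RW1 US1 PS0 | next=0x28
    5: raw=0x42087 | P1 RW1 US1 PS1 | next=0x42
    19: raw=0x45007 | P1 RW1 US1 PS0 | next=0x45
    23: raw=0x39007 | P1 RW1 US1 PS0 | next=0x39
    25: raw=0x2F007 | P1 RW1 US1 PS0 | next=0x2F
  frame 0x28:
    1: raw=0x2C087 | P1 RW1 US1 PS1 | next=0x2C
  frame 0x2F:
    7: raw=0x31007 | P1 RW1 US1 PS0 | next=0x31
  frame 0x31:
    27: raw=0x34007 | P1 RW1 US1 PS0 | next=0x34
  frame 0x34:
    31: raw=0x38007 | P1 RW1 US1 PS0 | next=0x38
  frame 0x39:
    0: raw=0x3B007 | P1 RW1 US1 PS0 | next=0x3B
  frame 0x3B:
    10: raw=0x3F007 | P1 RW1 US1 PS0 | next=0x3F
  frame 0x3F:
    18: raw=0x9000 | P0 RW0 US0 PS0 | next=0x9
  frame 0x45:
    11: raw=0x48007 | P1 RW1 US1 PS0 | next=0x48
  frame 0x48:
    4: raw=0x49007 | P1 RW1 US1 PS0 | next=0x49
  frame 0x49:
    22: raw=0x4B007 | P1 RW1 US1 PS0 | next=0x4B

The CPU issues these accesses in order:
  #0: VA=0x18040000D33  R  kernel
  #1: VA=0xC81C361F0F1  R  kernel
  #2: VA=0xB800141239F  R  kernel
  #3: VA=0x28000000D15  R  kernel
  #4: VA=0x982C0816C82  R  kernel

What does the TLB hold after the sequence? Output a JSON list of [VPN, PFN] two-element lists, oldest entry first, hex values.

Per-access translation:
#0 VA=0x18040000D33 (r,kernel):
  L0 @0x26[3] → 0x28007  P=1,RW=1,US=1,PS=0
  L1 @0x28[1] → 0x2C087  P=1,RW=1,US=1,PS=1
  ⇒ phys 0x2CD33 (huge @L1)  [2 reads]
#1 VA=0xC81C361F0F1 (r,kernel):
  L0 @0x26[25] → 0x2F007  P=1,RW=1,US=1,PS=0
  L1 @0x2F[7] → 0x31007  P=1,RW=1,US=1,PS=0
  L2 @0x31[27] → 0x34007  P=1,RW=1,US=1,PS=0
  L3 @0x34[31] → 0x38007  P=1,RW=1,US=1,PS=0
  ⇒ phys 0x380F1  [4 reads]
#2 VA=0xB800141239F (r,kernel):
  L0 @0x26[23] → 0x39007  P=1,RW=1,US=1,PS=0
  L1 @0x39[0] → 0x3B007  P=1,RW=1,US=1,PS=0
  L2 @0x3B[10] → 0x3F007  P=1,RW=1,US=1,PS=0
  L3 @0x3F[18] → 0x9000  P=0,RW=0,US=0,PS=0
  → PAGE_NOT_PRESENT  (4 entries read)
#3 VA=0x28000000D15 (r,kernel):
  L0 @0x26[5] → 0x42087  P=1,RW=1,US=1,PS=1
  ⇒ phys 0x42D15 (huge @L0)  [1 reads]
#4 VA=0x982C0816C82 (r,kernel):
  L0 @0x26[19] → 0x45007  P=1,RW=1,US=1,PS=0
  L1 @0x45[11] → 0x48007  P=1,RW=1,US=1,PS=0
  L2 @0x48[4] → 0x49007  P=1,RW=1,US=1,PS=0
  L3 @0x49[22] → 0x4B007  P=1,RW=1,US=1,PS=0
  ⇒ phys 0x4BC82  [4 reads]

TLB: [["0x18040000", "0x2C"], ["0xC81C361F", "0x38"], ["0x28000000", "0x42"], ["0x982C0816", "0x4B"]]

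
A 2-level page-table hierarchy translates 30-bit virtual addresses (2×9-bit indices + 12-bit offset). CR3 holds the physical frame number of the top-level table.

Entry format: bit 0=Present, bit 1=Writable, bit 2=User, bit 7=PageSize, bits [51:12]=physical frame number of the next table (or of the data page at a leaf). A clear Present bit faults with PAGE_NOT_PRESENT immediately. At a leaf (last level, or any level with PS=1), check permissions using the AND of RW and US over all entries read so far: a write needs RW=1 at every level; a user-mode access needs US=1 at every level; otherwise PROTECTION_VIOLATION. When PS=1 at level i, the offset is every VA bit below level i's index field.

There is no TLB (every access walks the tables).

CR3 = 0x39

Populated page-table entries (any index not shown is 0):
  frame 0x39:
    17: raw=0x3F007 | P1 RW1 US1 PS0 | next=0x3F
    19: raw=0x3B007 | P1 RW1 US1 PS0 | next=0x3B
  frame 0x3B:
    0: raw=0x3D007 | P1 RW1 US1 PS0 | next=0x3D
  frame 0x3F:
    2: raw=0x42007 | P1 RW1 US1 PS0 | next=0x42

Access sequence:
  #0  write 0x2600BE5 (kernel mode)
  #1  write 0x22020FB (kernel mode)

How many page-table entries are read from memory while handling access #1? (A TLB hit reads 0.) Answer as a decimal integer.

Per-access translation:
#0 VA=0x2600BE5 (w,kernel):
  L0 @0x39[19] → 0x3B007  P=1,RW=1,US=1,PS=0
  L1 @0x3B[0] → 0x3D007  P=1,RW=1,US=1,PS=0
  ⇒ phys 0x3DBE5  [2 reads]
#1 VA=0x22020FB (w,kernel):
  L0 @0x39[17] → 0x3F007  P=1,RW=1,US=1,PS=0
  L1 @0x3F[2] → 0x42007  P=1,RW=1,US=1,PS=0
  ⇒ phys 0x420FB  [2 reads]

Entries read for #1: 2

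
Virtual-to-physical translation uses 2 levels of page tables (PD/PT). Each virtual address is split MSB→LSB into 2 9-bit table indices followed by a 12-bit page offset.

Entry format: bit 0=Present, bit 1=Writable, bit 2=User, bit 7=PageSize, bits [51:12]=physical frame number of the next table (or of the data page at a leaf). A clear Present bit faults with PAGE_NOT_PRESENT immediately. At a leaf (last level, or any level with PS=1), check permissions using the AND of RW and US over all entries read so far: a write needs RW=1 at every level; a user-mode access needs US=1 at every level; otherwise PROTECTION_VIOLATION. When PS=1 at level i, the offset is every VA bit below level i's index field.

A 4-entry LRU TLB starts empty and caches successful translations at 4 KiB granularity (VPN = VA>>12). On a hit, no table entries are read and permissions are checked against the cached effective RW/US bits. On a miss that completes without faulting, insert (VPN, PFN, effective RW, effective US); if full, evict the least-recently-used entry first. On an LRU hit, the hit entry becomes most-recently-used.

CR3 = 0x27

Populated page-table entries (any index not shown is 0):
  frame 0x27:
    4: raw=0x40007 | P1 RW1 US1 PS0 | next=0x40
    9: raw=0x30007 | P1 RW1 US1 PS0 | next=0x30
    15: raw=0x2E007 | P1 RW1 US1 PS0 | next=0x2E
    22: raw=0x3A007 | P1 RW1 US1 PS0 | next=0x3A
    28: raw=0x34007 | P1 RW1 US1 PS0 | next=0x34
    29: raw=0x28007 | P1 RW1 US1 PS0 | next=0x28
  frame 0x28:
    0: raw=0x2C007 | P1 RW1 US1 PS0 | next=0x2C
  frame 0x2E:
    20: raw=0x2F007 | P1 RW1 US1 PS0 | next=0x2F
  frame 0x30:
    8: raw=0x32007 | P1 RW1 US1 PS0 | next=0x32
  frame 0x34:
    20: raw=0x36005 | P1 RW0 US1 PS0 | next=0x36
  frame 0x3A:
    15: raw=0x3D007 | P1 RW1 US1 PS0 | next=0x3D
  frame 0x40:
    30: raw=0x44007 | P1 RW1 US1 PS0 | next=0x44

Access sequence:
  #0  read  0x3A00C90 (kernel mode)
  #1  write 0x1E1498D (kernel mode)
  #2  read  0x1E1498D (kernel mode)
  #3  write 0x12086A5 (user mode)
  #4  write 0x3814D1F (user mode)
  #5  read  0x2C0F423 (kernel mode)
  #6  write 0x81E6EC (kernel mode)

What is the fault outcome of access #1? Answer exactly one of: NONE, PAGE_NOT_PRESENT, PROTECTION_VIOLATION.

Trace:
#0 VA=0x3A00C90 (r,kernel):
  [0] read 0x27 idx=29: raw=0x28007 flags P=1 W=1 U=1 S=0
  [1] read 0x28 idx=0: raw=0x2C007 flags P=1 W=1 U=1 S=0
  ⇒ phys 0x2CC90  [2 reads]
#1 VA=0x1E1498D (w,kernel):
  [0] read 0x27 idx=15: raw=0x2E007 flags P=1 W=1 U=1 S=0
  [1] read 0x2E idx=20: raw=0x2F007 flags P=1 W=1 U=1 S=0
  ⇒ phys 0x2F98D  [2 reads]
#2 VA=0x1E1498D (r,kernel):
  TLB hit vpn=0x1E14 → PA=0x2F98D
#3 VA=0x12086A5 (w,user):
  [0] read 0x27 idx=9: raw=0x30007 flags P=1 W=1 U=1 S=0
  [1] read 0x30 idx=8: raw=0x32007 flags P=1 W=1 U=1 S=0
  ⇒ phys 0x326A5  [2 reads]
#4 VA=0x3814D1F (w,user):
  [0] read 0x27 idx=28: raw=0x34007 flags P=1 W=1 U=1 S=0
  [1] read 0x34 idx=20: raw=0x36005 flags P=1 W=0 U=1 S=0
  ⇒ fault: PROTECTION_VIOLATION  — 2 lookups
#5 VA=0x2C0F423 (r,kernel):
  [0] read 0x27 idx=22: raw=0x3A007 flags P=1 W=1 U=1 S=0
  [1] read 0x3A idx=15: raw=0x3D007 flags P=1 W=1 U=1 S=0
  ⇒ phys 0x3D423  [2 reads]
#6 VA=0x81E6EC (w,kernel):
  [0] read 0x27 idx=4: raw=0x40007 flags P=1 W=1 U=1 S=0
  [1] read 0x40 idx=30: raw=0x44007 flags P=1 W=1 U=1 S=0
  ⇒ phys 0x446EC  [2 reads]

Access #1 fault: NONE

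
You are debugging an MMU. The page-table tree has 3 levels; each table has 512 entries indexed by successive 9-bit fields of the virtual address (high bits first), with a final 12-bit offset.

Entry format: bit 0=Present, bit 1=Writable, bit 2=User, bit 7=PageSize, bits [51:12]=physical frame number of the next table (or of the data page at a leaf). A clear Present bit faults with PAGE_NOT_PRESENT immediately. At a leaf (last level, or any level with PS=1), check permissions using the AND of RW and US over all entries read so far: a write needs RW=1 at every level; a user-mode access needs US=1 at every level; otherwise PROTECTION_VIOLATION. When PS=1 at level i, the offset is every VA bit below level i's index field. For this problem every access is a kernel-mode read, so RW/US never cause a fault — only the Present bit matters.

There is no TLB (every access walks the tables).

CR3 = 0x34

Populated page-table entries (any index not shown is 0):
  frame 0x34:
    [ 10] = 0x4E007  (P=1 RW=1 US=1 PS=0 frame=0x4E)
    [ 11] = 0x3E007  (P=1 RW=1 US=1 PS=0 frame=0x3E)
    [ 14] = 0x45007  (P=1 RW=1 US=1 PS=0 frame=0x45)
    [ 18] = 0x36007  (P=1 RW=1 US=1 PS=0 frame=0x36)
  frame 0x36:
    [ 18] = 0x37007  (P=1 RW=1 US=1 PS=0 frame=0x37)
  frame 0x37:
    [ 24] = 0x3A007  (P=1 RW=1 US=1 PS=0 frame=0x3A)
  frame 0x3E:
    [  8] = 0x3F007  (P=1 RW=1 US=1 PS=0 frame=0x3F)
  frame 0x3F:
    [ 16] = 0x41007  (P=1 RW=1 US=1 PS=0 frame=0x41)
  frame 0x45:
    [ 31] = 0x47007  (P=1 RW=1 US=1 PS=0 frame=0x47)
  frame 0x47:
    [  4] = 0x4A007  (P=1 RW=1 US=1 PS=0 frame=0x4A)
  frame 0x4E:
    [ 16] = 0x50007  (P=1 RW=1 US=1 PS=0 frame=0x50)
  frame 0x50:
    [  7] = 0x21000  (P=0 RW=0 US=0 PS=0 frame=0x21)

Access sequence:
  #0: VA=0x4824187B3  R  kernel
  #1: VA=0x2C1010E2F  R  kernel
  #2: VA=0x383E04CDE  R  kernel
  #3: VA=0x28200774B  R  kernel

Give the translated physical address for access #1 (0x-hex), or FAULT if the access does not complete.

Walk each access:
#0 VA=0x4824187B3 (r,kernel):
  L0: frame=0x34 idx=18 entry=0x36007 [P=1 RW=1 US=1 PS=0]
  L1: frame=0x36 idx=18 entry=0x37007 [P=1 RW=1 US=1 PS=0]
  L2: frame=0x37 idx=24 entry=0x3A007 [P=1 RW=1 US=1 PS=0]
  ⇒ phys 0x3A7B3  [3 reads]
#1 VA=0x2C1010E2F (r,kernel):
  L0: frame=0x34 idx=11 entry=0x3E007 [P=1 RW=1 US=1 PS=0]
  L1: frame=0x3E idx=8 entry=0x3F007 [P=1 RW=1 US=1 PS=0]
  L2: frame=0x3F idx=16 entry=0x41007 [P=1 RW=1 US=1 PS=0]
  ⇒ phys 0x41E2F  [3 reads]
#2 VA=0x383E04CDE (r,kernel):
  L0: frame=0x34 idx=14 entry=0x45007 [P=1 RW=1 US=1 PS=0]
  L1: frame=0x45 idx=31 entry=0x47007 [P=1 RW=1 US=1 PS=0]
  L2: frame=0x47 idx=4 entry=0x4A007 [P=1 RW=1 US=1 PS=0]
  ⇒ phys 0x4ACDE  [3 reads]
#3 VA=0x28200774B (r,kernel):
  L0: frame=0x34 idx=10 entry=0x4E007 [P=1 RW=1 US=1 PS=0]
  L1: frame=0x4E idx=16 entry=0x50007 [P=1 RW=1 US=1 PS=0]
  L2: frame=0x50 idx=7 entry=0x21000 [P=0 RW=0 US=0 PS=0]
  ✗ PAGE_NOT_PRESENT  [3 reads]

Access #1 PA: 0x41E2F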